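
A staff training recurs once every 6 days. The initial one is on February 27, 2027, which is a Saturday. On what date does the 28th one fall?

The 28th occurrence is 27 intervals after the first: 27 × 6 = 162 days after February 27, 2027.
February has 28 days — 1 day to the end of February leaves 161.
March has 31 days (130 left).
April has 30 days (100 left).
May has 31 days (69 left).
June has 30 days (39 left).
July has 31 days (8 left).
8 days into August → August 8, 2027.

August 8, 2027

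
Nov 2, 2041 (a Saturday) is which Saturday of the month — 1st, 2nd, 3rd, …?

1st

Day 2 falls in week ⌈2/7⌉ of the month.
Days 1–7 hold the 1st Saturday, 8–14 the 2nd, 15–21 the 3rd, 22–28 the 4th, 29–31 the 5th.
2 is in the range for the 1st.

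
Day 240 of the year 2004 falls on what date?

Jan has 31 days (240 − 31 = 209 remain).
Feb has 29 days (209 − 29 = 180 remain).
Mar has 31 days (180 − 31 = 149 remain).
Apr has 30 days (149 − 30 = 119 remain).
May has 31 days (119 − 31 = 88 remain).
Jun has 30 days (88 − 30 = 58 remain).
Jul has 31 days (58 − 31 = 27 remain).
27 into Aug → Aug 27.

Aug 27, 2004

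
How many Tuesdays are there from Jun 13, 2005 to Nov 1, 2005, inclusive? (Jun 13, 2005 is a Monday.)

21

Jun 13, 2005 is a Monday; the first Tuesday on or after it is Jun 14, 2005 (1 day later).
From Jun 14, 2005 to Nov 1, 2005: 16 + 31 + 31 + 30 + 31 + 1 = 140 days (rest of Jun, Jul, Aug, Sep, Oct, Nov).
140 ÷ 7 = 20 full weeks with remainder 0, so 20 more Tuesdays after the first → 21.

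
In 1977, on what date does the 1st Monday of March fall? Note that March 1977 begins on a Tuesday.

1977-03-07

March 1977 begins on a Tuesday, so the first Monday is March 7 (6 days later).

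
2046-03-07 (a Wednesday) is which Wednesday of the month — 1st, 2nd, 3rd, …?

1st

Day 7 falls in week ⌈7/7⌉ of the month.
Days 1–7 hold the 1st Wednesday, 8–14 the 2nd, 15–21 the 3rd, 22–28 the 4th, 29–31 the 5th.
7 is in the range for the 1st.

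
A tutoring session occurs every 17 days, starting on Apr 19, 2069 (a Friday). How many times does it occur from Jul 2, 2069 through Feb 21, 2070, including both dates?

14

Occurrences land 17·i days after Apr 19, 2069 for i = 0, 1, 2, …
Jul 2, 2069 is 74 days after the start; 74 ÷ 17 = 4 remainder 6; since the remainder is 6, round up to i = 5. First occurrence in the window: #6 on Jul 13, 2069 (5×17 = 85 days in).
Feb 21, 2070 is 308 days after the start; 308 ÷ 17 = 18 remainder 2. Last occurrence in the window: #19 on Feb 19, 2070.
Occurrences #6 through #19: 14 in total.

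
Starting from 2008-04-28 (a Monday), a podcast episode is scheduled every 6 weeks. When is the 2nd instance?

2008-06-09

The 2nd occurrence is 1 interval after the first: 1 × 42 = 42 days after 2008-04-28.
April has 30 days — 2 days to the end of April leaves 40.
May has 31 days (9 left).
9 days into June → 2008-06-09.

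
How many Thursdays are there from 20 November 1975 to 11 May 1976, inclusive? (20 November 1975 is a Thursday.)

25

20 November 1975 is a Thursday; the first Thursday on or after it is 20 November 1975.
From 20 November 1975 to 11 May 1976: 10 + 31 + 31 + 29 + 31 + 30 + 11 = 173 days (rest of November, December, January, February, March, April, May).
173 ÷ 7 = 24 full weeks with remainder 5, so 24 more Thursdays after the first → 25.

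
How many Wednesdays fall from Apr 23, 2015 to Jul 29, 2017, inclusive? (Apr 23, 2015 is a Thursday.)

118

Apr 23, 2015 is a Thursday; the first Wednesday on or after it is Apr 29, 2015 (6 days later).
From Apr 29, 2015 to Jul 29, 2017: 246 + 366 + 210 = 822 days (rest of 2015, 2016, to Jul 29, 2017 in 2017).
822 ÷ 7 = 117 full weeks with remainder 3, so 117 more Wednesdays after the first → 118.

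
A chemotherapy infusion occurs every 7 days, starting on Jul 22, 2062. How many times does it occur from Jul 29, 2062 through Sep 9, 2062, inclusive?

7

Occurrences land 7·i days after Jul 22, 2062 for i = 0, 1, 2, …
Jul 29, 2062 is 7 days after the start; 7 ÷ 7 = 1 remainder 0. First occurrence in the window: #2 on Jul 29, 2062 (1×7 = 7 days in).
Sep 9, 2062 is 49 days after the start; 49 ÷ 7 = 7 remainder 0. Last occurrence in the window: #8 on Sep 9, 2062.
Occurrences #2 through #8: 7 in total.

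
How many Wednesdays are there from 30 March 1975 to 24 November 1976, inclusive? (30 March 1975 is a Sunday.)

87

30 March 1975 is a Sunday; the first Wednesday on or after it is 2 April 1975 (3 days later).
From 2 April 1975 to 24 November 1976: 273 + 329 = 602 days (rest of 1975, to 24 November 1976 in 1976).
602 ÷ 7 = 86 full weeks with remainder 0, so 86 more Wednesdays after the first → 87.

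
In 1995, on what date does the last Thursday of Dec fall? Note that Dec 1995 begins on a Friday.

Dec 28, 1995

Dec 1995 begins on a Friday, so the first Thursday is Dec 7 (6 days later).
Dec 1995 has 31 days. Adding weeks: 7, 14, 21, 28 — the last one ≤ 31 is the 28th.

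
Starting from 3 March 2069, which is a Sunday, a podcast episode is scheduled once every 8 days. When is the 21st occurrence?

The 21st occurrence is 20 intervals after the first: 20 × 8 = 160 days after 3 March 2069.
March has 31 days — 28 days to the end of March leaves 132.
April has 30 days (102 left).
May has 31 days (71 left).
June has 30 days (41 left).
July has 31 days (10 left).
10 days into August → 10 August 2069.

10 August 2069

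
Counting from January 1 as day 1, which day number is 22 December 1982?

Days in months before December: 31 + 28 + 31 + 30 + 31 + 30 + 31 + 31 + 30 + 31 + 30 = 334.
Plus 22 days into December → day 356.

356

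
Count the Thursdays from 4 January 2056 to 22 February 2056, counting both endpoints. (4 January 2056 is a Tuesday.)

7

4 January 2056 is a Tuesday; the first Thursday on or after it is 6 January 2056 (2 days later).
From 6 January 2056 to 22 February 2056: 25 + 22 = 47 days (rest of January, February).
47 ÷ 7 = 6 full weeks with remainder 5, so 6 more Thursdays after the first → 7.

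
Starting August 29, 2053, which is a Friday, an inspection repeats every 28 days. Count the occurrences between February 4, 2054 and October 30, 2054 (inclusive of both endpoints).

Occurrences land 28·i days after August 29, 2053 for i = 0, 1, 2, …
February 4, 2054 is 159 days after the start; 159 ÷ 28 = 5 remainder 19; since the remainder is 19, round up to i = 6. First occurrence in the window: #7 on February 13, 2054 (6×28 = 168 days in).
October 30, 2054 is 427 days after the start; 427 ÷ 28 = 15 remainder 7. Last occurrence in the window: #16 on October 23, 2054.
Occurrences #7 through #16: 10 in total.

10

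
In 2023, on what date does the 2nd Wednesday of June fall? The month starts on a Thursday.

2023-06-14

June 2023 begins on a Thursday, so the first Wednesday is June 7 (6 days later).
The 2nd Wednesday is 1 weeks later: 7 + 7 = 14.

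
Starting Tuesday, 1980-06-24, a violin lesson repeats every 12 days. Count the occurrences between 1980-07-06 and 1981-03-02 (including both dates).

20

Occurrences land 12·i days after 1980-06-24 for i = 0, 1, 2, …
1980-07-06 is 12 days after the start; 12 ÷ 12 = 1 remainder 0. First occurrence in the window: #2 on 1980-07-06 (1×12 = 12 days in).
1981-03-02 is 251 days after the start; 251 ÷ 12 = 20 remainder 11. Last occurrence in the window: #21 on 1981-02-19.
Occurrences #2 through #21: 20 in total.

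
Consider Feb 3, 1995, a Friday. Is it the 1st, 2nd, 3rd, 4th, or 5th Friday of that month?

1st

Day 3 falls in week ⌈3/7⌉ of the month.
Days 1–7 hold the 1st Friday, 8–14 the 2nd, 15–21 the 3rd, 22–28 the 4th, 29–31 the 5th.
3 is in the range for the 1st.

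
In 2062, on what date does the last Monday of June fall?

June 26, 2062

The first Monday of June 2062 is June 5.
June 2062 has 30 days. Adding weeks: 5, 12, 19, 26 — the last one ≤ 30 is the 26th.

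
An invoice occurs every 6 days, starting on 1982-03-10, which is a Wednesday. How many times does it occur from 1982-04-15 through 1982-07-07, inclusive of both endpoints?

14

Occurrences land 6·i days after 1982-03-10 for i = 0, 1, 2, …
1982-04-15 is 36 days after the start; 36 ÷ 6 = 6 remainder 0. First occurrence in the window: #7 on 1982-04-15 (6×6 = 36 days in).
1982-07-07 is 119 days after the start; 119 ÷ 6 = 19 remainder 5. Last occurrence in the window: #20 on 1982-07-02.
Occurrences #7 through #20: 14 in total.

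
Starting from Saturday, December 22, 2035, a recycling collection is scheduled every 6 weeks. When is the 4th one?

April 26, 2036

The 4th occurrence is 3 intervals after the first: 3 × 42 = 126 days after December 22, 2035.
December has 31 days — 9 days to the end of December leaves 117.
January has 31 days (86 left).
February has 29 days (57 left).
March has 31 days (26 left).
26 days into April → April 26, 2036.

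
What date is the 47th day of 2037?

January has 31 days (47 − 31 = 16 remain).
16 into February → February 16.

2037-02-16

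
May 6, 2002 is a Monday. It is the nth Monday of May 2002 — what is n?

Day 6 falls in week ⌈6/7⌉ of the month.
Days 1–7 hold the 1st Monday, 8–14 the 2nd, 15–21 the 3rd, 22–28 the 4th, 29–31 the 5th.
6 is in the range for the 1st.

1st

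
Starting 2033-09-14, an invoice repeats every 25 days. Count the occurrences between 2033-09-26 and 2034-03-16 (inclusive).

Occurrences land 25·i days after 2033-09-14 for i = 0, 1, 2, …
2033-09-26 is 12 days after the start; 12 ÷ 25 = 0 remainder 12; since the remainder is 12, round up to i = 1. First occurrence in the window: #2 on 2033-10-09 (1×25 = 25 days in).
2034-03-16 is 183 days after the start; 183 ÷ 25 = 7 remainder 8. Last occurrence in the window: #8 on 2034-03-08.
Occurrences #2 through #8: 7 in total.

7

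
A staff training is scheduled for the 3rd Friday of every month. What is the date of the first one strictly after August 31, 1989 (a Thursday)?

September 15, 1989

August 1989 starts on a Tuesday; its first Friday is the 4th, so the 3rd Friday is the 18th — August 18, 1989.
That is not after August 31, 1989, so look at September 1989.
September 1989 starts on a Friday; its first Friday is the 1st, so the 3rd Friday is the 15th — September 15, 1989.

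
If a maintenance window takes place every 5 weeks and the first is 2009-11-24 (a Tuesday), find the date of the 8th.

2010-07-27

The 8th occurrence is 7 intervals after the first: 7 × 35 = 245 days after 2009-11-24.
November has 30 days — 6 days to the end of November leaves 239.
December has 31 days (208 left).
January has 31 days (177 left).
February has 28 days (149 left).
March has 31 days (118 left).
April has 30 days (88 left).
May has 31 days (57 left).
June has 30 days (27 left).
27 days into July → 2010-07-27.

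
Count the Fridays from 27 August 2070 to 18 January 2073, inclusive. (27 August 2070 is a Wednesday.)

125

27 August 2070 is a Wednesday; the first Friday on or after it is 29 August 2070 (2 days later).
From 29 August 2070 to 18 January 2073: 124 + 365 + 366 + 18 = 873 days (rest of 2070, 2071, 2072, to 18 January 2073 in 2073).
873 ÷ 7 = 124 full weeks with remainder 5, so 124 more Fridays after the first → 125.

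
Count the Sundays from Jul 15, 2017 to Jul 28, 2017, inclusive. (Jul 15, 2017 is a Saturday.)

2

Jul 15, 2017 is a Saturday; the first Sunday on or after it is Jul 16, 2017 (1 day later).
From Jul 16, 2017 to Jul 28, 2017 is 28 − 16 = 12 days.
12 ÷ 7 = 1 full weeks with remainder 5, so 1 more Sundays after the first → 2.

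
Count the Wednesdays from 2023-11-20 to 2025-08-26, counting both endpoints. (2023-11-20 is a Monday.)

2023-11-20 is a Monday; the first Wednesday on or after it is 2023-11-22 (2 days later).
From 2023-11-22 to 2025-08-26: 39 + 366 + 238 = 643 days (rest of 2023, 2024, to 2025-08-26 in 2025).
643 ÷ 7 = 91 full weeks with remainder 6, so 91 more Wednesdays after the first → 92.

92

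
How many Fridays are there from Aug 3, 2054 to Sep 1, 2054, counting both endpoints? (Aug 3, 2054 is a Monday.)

Aug 3, 2054 is a Monday; the first Friday on or after it is Aug 7, 2054 (4 days later).
From Aug 7, 2054 to Sep 1, 2054: 24 + 1 = 25 days (rest of Aug, Sep).
25 ÷ 7 = 3 full weeks with remainder 4, so 3 more Fridays after the first → 4.

4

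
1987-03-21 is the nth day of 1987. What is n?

Days in months before March: 31 + 28 = 59.
Plus 21 days into March → day 80.

80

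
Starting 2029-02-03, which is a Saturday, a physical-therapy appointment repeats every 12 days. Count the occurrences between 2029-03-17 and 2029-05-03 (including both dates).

Occurrences land 12·i days after 2029-02-03 for i = 0, 1, 2, …
2029-03-17 is 42 days after the start; 42 ÷ 12 = 3 remainder 6; since the remainder is 6, round up to i = 4. First occurrence in the window: #5 on 2029-03-23 (4×12 = 48 days in).
2029-05-03 is 89 days after the start; 89 ÷ 12 = 7 remainder 5. Last occurrence in the window: #8 on 2029-04-28.
Occurrences #5 through #8: 4 in total.

4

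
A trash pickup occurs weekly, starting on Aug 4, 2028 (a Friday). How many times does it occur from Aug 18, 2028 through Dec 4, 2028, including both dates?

16

Occurrences land 7·i days after Aug 4, 2028 for i = 0, 1, 2, …
Aug 18, 2028 is 14 days after the start; 14 ÷ 7 = 2 remainder 0. First occurrence in the window: #3 on Aug 18, 2028 (2×7 = 14 days in).
Dec 4, 2028 is 122 days after the start; 122 ÷ 7 = 17 remainder 3. Last occurrence in the window: #18 on Dec 1, 2028.
Occurrences #3 through #18: 16 in total.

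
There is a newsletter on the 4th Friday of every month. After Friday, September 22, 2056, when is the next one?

September 2056 starts on a Friday; its first Friday is the 1st, so the 4th Friday is the 22nd — September 22, 2056.
That is not after September 22, 2056, so look at October 2056.
October 2056 starts on a Sunday; its first Friday is the 6th, so the 4th Friday is the 27th — October 27, 2056.

October 27, 2056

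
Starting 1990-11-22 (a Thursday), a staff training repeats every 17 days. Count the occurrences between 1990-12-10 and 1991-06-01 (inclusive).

Occurrences land 17·i days after 1990-11-22 for i = 0, 1, 2, …
1990-12-10 is 18 days after the start; 18 ÷ 17 = 1 remainder 1; since the remainder is 1, round up to i = 2. First occurrence in the window: #3 on 1990-12-26 (2×17 = 34 days in).
1991-06-01 is 191 days after the start; 191 ÷ 17 = 11 remainder 4. Last occurrence in the window: #12 on 1991-05-28.
Occurrences #3 through #12: 10 in total.

10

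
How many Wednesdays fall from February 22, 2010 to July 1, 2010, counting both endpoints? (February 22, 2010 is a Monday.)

February 22, 2010 is a Monday; the first Wednesday on or after it is February 24, 2010 (2 days later).
From February 24, 2010 to July 1, 2010: 4 + 31 + 30 + 31 + 30 + 1 = 127 days (rest of February, March, April, May, June, July).
127 ÷ 7 = 18 full weeks with remainder 1, so 18 more Wednesdays after the first → 19.

19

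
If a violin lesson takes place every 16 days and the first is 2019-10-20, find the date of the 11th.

2020-03-28

The 11th occurrence is 10 intervals after the first: 10 × 16 = 160 days after 2019-10-20.
October has 31 days — 11 days to the end of October leaves 149.
November has 30 days (119 left).
December has 31 days (88 left).
January has 31 days (57 left).
February has 29 days (28 left).
28 days into March → 2020-03-28.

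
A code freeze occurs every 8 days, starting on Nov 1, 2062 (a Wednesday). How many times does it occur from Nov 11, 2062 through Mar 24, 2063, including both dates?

Occurrences land 8·i days after Nov 1, 2062 for i = 0, 1, 2, …
Nov 11, 2062 is 10 days after the start; 10 ÷ 8 = 1 remainder 2; since the remainder is 2, round up to i = 2. First occurrence in the window: #3 on Nov 17, 2062 (2×8 = 16 days in).
Mar 24, 2063 is 143 days after the start; 143 ÷ 8 = 17 remainder 7. Last occurrence in the window: #18 on Mar 17, 2063.
Occurrences #3 through #18: 16 in total.

16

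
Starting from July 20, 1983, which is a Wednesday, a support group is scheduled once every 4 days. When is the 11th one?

August 29, 1983

The 11th occurrence is 10 intervals after the first: 10 × 4 = 40 days after July 20, 1983.
July has 31 days — 11 days to the end of July leaves 29.
29 days into August → August 29, 1983.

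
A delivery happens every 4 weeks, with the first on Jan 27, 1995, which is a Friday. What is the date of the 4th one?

Apr 21, 1995

The 4th occurrence is 3 intervals after the first: 3 × 28 = 84 days after Jan 27, 1995.
Jan has 31 days — 4 days to the end of Jan leaves 80.
Feb has 28 days (52 left).
Mar has 31 days (21 left).
21 days into Apr → Apr 21, 1995.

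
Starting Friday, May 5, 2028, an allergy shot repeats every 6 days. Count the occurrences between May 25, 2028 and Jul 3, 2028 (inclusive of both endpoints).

Occurrences land 6·i days after May 5, 2028 for i = 0, 1, 2, …
May 25, 2028 is 20 days after the start; 20 ÷ 6 = 3 remainder 2; since the remainder is 2, round up to i = 4. First occurrence in the window: #5 on May 29, 2028 (4×6 = 24 days in).
Jul 3, 2028 is 59 days after the start; 59 ÷ 6 = 9 remainder 5. Last occurrence in the window: #10 on Jun 28, 2028.
Occurrences #5 through #10: 6 in total.

6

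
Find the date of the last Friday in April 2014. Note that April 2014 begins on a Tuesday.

April 25, 2014

April 2014 begins on a Tuesday, so the first Friday is April 4 (3 days later).
April 2014 has 30 days. Adding weeks: 4, 11, 18, 25 — the last one ≤ 30 is the 25th.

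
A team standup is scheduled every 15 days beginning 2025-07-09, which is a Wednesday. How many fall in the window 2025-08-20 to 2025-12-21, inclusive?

9

Occurrences land 15·i days after 2025-07-09 for i = 0, 1, 2, …
2025-08-20 is 42 days after the start; 42 ÷ 15 = 2 remainder 12; since the remainder is 12, round up to i = 3. First occurrence in the window: #4 on 2025-08-23 (3×15 = 45 days in).
2025-12-21 is 165 days after the start; 165 ÷ 15 = 11 remainder 0. Last occurrence in the window: #12 on 2025-12-21.
Occurrences #4 through #12: 9 in total.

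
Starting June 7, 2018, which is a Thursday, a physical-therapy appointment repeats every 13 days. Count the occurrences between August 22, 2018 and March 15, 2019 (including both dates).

Occurrences land 13·i days after June 7, 2018 for i = 0, 1, 2, …
August 22, 2018 is 76 days after the start; 76 ÷ 13 = 5 remainder 11; since the remainder is 11, round up to i = 6. First occurrence in the window: #7 on August 24, 2018 (6×13 = 78 days in).
March 15, 2019 is 281 days after the start; 281 ÷ 13 = 21 remainder 8. Last occurrence in the window: #22 on March 7, 2019.
Occurrences #7 through #22: 16 in total.

16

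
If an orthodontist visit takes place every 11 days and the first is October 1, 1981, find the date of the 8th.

The 8th occurrence is 7 intervals after the first: 7 × 11 = 77 days after October 1, 1981.
October has 31 days — 30 days to the end of October leaves 47.
November has 30 days (17 left).
17 days into December → December 17, 1981.

December 17, 1981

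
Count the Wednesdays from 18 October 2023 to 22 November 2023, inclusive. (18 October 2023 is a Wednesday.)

6

18 October 2023 is a Wednesday; the first Wednesday on or after it is 18 October 2023.
From 18 October 2023 to 22 November 2023: 13 + 22 = 35 days (rest of October, November).
35 ÷ 7 = 5 full weeks with remainder 0, so 5 more Wednesdays after the first → 6.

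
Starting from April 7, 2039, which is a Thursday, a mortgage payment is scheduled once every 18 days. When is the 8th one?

August 11, 2039

The 8th occurrence is 7 intervals after the first: 7 × 18 = 126 days after April 7, 2039.
April has 30 days — 23 days to the end of April leaves 103.
May has 31 days (72 left).
June has 30 days (42 left).
July has 31 days (11 left).
11 days into August → August 11, 2039.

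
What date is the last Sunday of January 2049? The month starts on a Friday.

31 January 2049

January 2049 begins on a Friday, so the first Sunday is January 3 (2 days later).
January 2049 has 31 days. Adding weeks: 3, 10, 17, 24, 31 — the last one ≤ 31 is the 31st.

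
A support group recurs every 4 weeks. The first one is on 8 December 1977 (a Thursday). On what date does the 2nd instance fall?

5 January 1978

The 2nd occurrence is 1 interval after the first: 1 × 28 = 28 days after 8 December 1977.
December has 31 days — 23 days to the end of December leaves 5.
5 days into January → 5 January 1978.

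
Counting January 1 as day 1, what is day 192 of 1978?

January has 31 days (192 − 31 = 161 remain).
February has 28 days (161 − 28 = 133 remain).
March has 31 days (133 − 31 = 102 remain).
April has 30 days (102 − 30 = 72 remain).
May has 31 days (72 − 31 = 41 remain).
June has 30 days (41 − 30 = 11 remain).
11 into July → July 11.

July 11, 1978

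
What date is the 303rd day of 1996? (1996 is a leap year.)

1996-10-29

January has 31 days (303 − 31 = 272 remain).
February has 29 days (272 − 29 = 243 remain).
March has 31 days (243 − 31 = 212 remain).
April has 30 days (212 − 30 = 182 remain).
May has 31 days (182 − 31 = 151 remain).
June has 30 days (151 − 30 = 121 remain).
July has 31 days (121 − 31 = 90 remain).
August has 31 days (90 − 31 = 59 remain).
September has 30 days (59 − 30 = 29 remain).
29 into October → October 29.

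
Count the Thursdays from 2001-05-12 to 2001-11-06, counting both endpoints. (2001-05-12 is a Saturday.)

2001-05-12 is a Saturday; the first Thursday on or after it is 2001-05-17 (5 days later).
From 2001-05-17 to 2001-11-06: 14 + 30 + 31 + 31 + 30 + 31 + 6 = 173 days (rest of May, June, July, August, September, October, November).
173 ÷ 7 = 24 full weeks with remainder 5, so 24 more Thursdays after the first → 25.

25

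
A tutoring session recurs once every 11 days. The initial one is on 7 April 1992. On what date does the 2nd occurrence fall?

18 April 1992

The 2nd occurrence is 1 interval after the first: 1 × 11 = 11 days after 7 April 1992.
11 days later is 18 April 1992.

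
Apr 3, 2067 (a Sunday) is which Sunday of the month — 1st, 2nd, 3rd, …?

Day 3 falls in week ⌈3/7⌉ of the month.
Days 1–7 hold the 1st Sunday, 8–14 the 2nd, 15–21 the 3rd, 22–28 the 4th, 29–31 the 5th.
3 is in the range for the 1st.

1st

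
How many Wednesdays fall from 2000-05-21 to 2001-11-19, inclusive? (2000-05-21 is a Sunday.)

2000-05-21 is a Sunday; the first Wednesday on or after it is 2000-05-24 (3 days later).
From 2000-05-24 to 2001-11-19: 221 + 323 = 544 days (rest of 2000, to 2001-11-19 in 2001).
544 ÷ 7 = 77 full weeks with remainder 5, so 77 more Wednesdays after the first → 78.

78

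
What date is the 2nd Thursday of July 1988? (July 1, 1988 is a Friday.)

July 1988 begins on a Friday, so the first Thursday is July 7 (6 days later).
The 2nd Thursday is 1 weeks later: 7 + 7 = 14.

14 July 1988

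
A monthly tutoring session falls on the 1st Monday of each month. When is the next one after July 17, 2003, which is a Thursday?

August 4, 2003

July 2003 starts on a Tuesday, so its 1st Monday is July 7, 2003 (6 days in).
That is not after July 17, 2003, so look at August 2003.
August 2003 starts on a Friday, so its 1st Monday is August 4, 2003 (3 days in).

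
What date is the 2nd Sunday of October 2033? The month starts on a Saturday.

2033-10-09

October 2033 begins on a Saturday, so the first Sunday is October 2 (1 day later).
The 2nd Sunday is 1 weeks later: 2 + 7 = 9.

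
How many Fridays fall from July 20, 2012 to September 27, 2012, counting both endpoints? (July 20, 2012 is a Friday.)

July 20, 2012 is a Friday; the first Friday on or after it is July 20, 2012.
From July 20, 2012 to September 27, 2012: 11 + 31 + 27 = 69 days (rest of July, August, September).
69 ÷ 7 = 9 full weeks with remainder 6, so 9 more Fridays after the first → 10.

10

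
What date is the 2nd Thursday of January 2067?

13 January 2067

The first Thursday of January 2067 is January 6.
The 2nd Thursday is 1 weeks later: 6 + 7 = 13.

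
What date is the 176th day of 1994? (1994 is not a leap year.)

Jan has 31 days (176 − 31 = 145 remain).
Feb has 28 days (145 − 28 = 117 remain).
Mar has 31 days (117 − 31 = 86 remain).
Apr has 30 days (86 − 30 = 56 remain).
May has 31 days (56 − 31 = 25 remain).
25 into Jun → Jun 25.

Jun 25, 1994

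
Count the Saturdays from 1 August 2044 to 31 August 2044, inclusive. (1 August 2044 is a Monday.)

4

1 August 2044 is a Monday; the first Saturday on or after it is 6 August 2044 (5 days later).
From 6 August 2044 to 31 August 2044 is 31 − 6 = 25 days.
25 ÷ 7 = 3 full weeks with remainder 4, so 3 more Saturdays after the first → 4.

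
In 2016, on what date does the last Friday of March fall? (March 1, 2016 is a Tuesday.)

March 2016 begins on a Tuesday, so the first Friday is March 4 (3 days later).
March 2016 has 31 days. Adding weeks: 4, 11, 18, 25 — the last one ≤ 31 is the 25th.

25 March 2016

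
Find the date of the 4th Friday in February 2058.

2058-02-22

The first Friday of February 2058 is February 1.
The 4th Friday is 3 weeks later: 1 + 21 = 22.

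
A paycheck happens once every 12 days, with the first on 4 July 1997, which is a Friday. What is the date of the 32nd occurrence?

The 32nd occurrence is 31 intervals after the first: 31 × 12 = 372 days after 4 July 1997.
July has 31 days — 27 days to the end of July leaves 345.
August has 31 days (314 left).
September has 30 days (284 left).
October has 31 days (253 left).
November has 30 days (223 left).
December has 31 days (192 left).
January has 31 days (161 left).
February has 28 days (133 left).
March has 31 days (102 left).
April has 30 days (72 left).
May has 31 days (41 left).
June has 30 days (11 left).
11 days into July → 11 July 1998.

11 July 1998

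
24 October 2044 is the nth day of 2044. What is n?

Days in months before October: 31 + 29 + 31 + 30 + 31 + 30 + 31 + 31 + 30 = 274.
Plus 24 days into October → day 298.

298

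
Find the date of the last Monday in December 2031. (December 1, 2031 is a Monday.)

29 December 2031

December 2031 begins on a Monday, so the first Monday is December 1.
December 2031 has 31 days. Adding weeks: 1, 8, 15, 22, 29 — the last one ≤ 31 is the 29th.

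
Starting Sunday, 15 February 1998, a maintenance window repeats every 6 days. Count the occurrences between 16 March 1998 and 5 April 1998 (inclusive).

Occurrences land 6·i days after 15 February 1998 for i = 0, 1, 2, …
16 March 1998 is 29 days after the start; 29 ÷ 6 = 4 remainder 5; since the remainder is 5, round up to i = 5. First occurrence in the window: #6 on 17 March 1998 (5×6 = 30 days in).
5 April 1998 is 49 days after the start; 49 ÷ 6 = 8 remainder 1. Last occurrence in the window: #9 on 4 April 1998.
Occurrences #6 through #9: 4 in total.

4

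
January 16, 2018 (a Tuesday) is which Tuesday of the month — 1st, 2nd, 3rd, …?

3rd

Day 16 falls in week ⌈16/7⌉ of the month.
Days 1–7 hold the 1st Tuesday, 8–14 the 2nd, 15–21 the 3rd, 22–28 the 4th, 29–31 the 5th.
16 is in the range for the 3rd.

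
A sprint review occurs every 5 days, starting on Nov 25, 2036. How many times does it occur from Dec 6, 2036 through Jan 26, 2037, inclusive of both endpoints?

Occurrences land 5·i days after Nov 25, 2036 for i = 0, 1, 2, …
Dec 6, 2036 is 11 days after the start; 11 ÷ 5 = 2 remainder 1; since the remainder is 1, round up to i = 3. First occurrence in the window: #4 on Dec 10, 2036 (3×5 = 15 days in).
Jan 26, 2037 is 62 days after the start; 62 ÷ 5 = 12 remainder 2. Last occurrence in the window: #13 on Jan 24, 2037.
Occurrences #4 through #13: 10 in total.

10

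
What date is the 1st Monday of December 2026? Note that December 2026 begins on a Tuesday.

December 2026 begins on a Tuesday, so the first Monday is December 7 (6 days later).

2026-12-07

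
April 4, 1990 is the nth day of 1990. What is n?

Days in months before April: 31 + 28 + 31 = 90.
Plus 4 days into April → day 94.

94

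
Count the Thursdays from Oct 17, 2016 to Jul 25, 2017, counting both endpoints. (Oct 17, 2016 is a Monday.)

Oct 17, 2016 is a Monday; the first Thursday on or after it is Oct 20, 2016 (3 days later).
From Oct 20, 2016 to Jul 25, 2017: 11 + 30 + 31 + 31 + 28 + 31 + 30 + 31 + 30 + 25 = 278 days (rest of Oct, Nov, Dec, Jan, Feb, Mar, Apr, May, Jun, Jul).
278 ÷ 7 = 39 full weeks with remainder 5, so 39 more Thursdays after the first → 40.

40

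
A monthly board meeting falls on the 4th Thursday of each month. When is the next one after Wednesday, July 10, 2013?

July 25, 2013

July 2013 starts on a Monday; its first Thursday is the 4th, so the 4th Thursday is the 25th — July 25, 2013.
July 25, 2013 is after July 10, 2013, so that is the next one.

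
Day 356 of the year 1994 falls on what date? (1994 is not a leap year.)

22 December 1994

January has 31 days (356 − 31 = 325 remain).
February has 28 days (325 − 28 = 297 remain).
March has 31 days (297 − 31 = 266 remain).
April has 30 days (266 − 30 = 236 remain).
May has 31 days (236 − 31 = 205 remain).
June has 30 days (205 − 30 = 175 remain).
July has 31 days (175 − 31 = 144 remain).
August has 31 days (144 − 31 = 113 remain).
September has 30 days (113 − 30 = 83 remain).
October has 31 days (83 − 31 = 52 remain).
November has 30 days (52 − 30 = 22 remain).
22 into December → December 22.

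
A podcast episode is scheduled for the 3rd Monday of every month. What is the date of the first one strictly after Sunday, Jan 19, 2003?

Jan 20, 2003

Jan 2003 starts on a Wednesday; its first Monday is the 6th, so the 3rd Monday is the 20th — Jan 20, 2003.
Jan 20, 2003 is after Jan 19, 2003, so that is the next one.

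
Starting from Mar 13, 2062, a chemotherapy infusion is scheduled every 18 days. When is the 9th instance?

The 9th occurrence is 8 intervals after the first: 8 × 18 = 144 days after Mar 13, 2062.
Mar has 31 days — 18 days to the end of Mar leaves 126.
Apr has 30 days (96 left).
May has 31 days (65 left).
Jun has 30 days (35 left).
Jul has 31 days (4 left).
4 days into Aug → Aug 4, 2062.

Aug 4, 2062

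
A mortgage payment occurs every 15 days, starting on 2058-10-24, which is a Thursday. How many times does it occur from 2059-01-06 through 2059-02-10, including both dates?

Occurrences land 15·i days after 2058-10-24 for i = 0, 1, 2, …
2059-01-06 is 74 days after the start; 74 ÷ 15 = 4 remainder 14; since the remainder is 14, round up to i = 5. First occurrence in the window: #6 on 2059-01-07 (5×15 = 75 days in).
2059-02-10 is 109 days after the start; 109 ÷ 15 = 7 remainder 4. Last occurrence in the window: #8 on 2059-02-06.
Occurrences #6 through #8: 3 in total.

3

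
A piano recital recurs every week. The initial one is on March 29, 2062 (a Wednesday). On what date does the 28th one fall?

October 4, 2062

The 28th occurrence is 27 intervals after the first: 27 × 7 = 189 days after March 29, 2062.
March has 31 days — 2 days to the end of March leaves 187.
April has 30 days (157 left).
May has 31 days (126 left).
June has 30 days (96 left).
July has 31 days (65 left).
August has 31 days (34 left).
September has 30 days (4 left).
4 days into October → October 4, 2062.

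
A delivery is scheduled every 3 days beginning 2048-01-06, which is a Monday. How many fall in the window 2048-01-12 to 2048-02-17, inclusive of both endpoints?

13

Occurrences land 3·i days after 2048-01-06 for i = 0, 1, 2, …
2048-01-12 is 6 days after the start; 6 ÷ 3 = 2 remainder 0. First occurrence in the window: #3 on 2048-01-12 (2×3 = 6 days in).
2048-02-17 is 42 days after the start; 42 ÷ 3 = 14 remainder 0. Last occurrence in the window: #15 on 2048-02-17.
Occurrences #3 through #15: 13 in total.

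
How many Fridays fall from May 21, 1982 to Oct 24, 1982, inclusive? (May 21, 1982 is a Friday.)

May 21, 1982 is a Friday; the first Friday on or after it is May 21, 1982.
From May 21, 1982 to Oct 24, 1982: 10 + 30 + 31 + 31 + 30 + 24 = 156 days (rest of May, Jun, Jul, Aug, Sep, Oct).
156 ÷ 7 = 22 full weeks with remainder 2, so 22 more Fridays after the first → 23.

23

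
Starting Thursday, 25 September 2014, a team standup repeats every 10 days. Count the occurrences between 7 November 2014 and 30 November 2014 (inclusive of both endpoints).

Occurrences land 10·i days after 25 September 2014 for i = 0, 1, 2, …
7 November 2014 is 43 days after the start; 43 ÷ 10 = 4 remainder 3; since the remainder is 3, round up to i = 5. First occurrence in the window: #6 on 14 November 2014 (5×10 = 50 days in).
30 November 2014 is 66 days after the start; 66 ÷ 10 = 6 remainder 6. Last occurrence in the window: #7 on 24 November 2014.
Occurrences #6 through #7: 2 in total.

2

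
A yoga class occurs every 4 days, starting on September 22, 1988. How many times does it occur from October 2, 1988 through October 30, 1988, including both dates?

7

Occurrences land 4·i days after September 22, 1988 for i = 0, 1, 2, …
October 2, 1988 is 10 days after the start; 10 ÷ 4 = 2 remainder 2; since the remainder is 2, round up to i = 3. First occurrence in the window: #4 on October 4, 1988 (3×4 = 12 days in).
October 30, 1988 is 38 days after the start; 38 ÷ 4 = 9 remainder 2. Last occurrence in the window: #10 on October 28, 1988.
Occurrences #4 through #10: 7 in total.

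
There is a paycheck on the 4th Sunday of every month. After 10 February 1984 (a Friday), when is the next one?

February 1984 starts on a Wednesday; its first Sunday is the 5th, so the 4th Sunday is the 26th — 26 February 1984.
26 February 1984 is after 10 February 1984, so that is the next one.

26 February 1984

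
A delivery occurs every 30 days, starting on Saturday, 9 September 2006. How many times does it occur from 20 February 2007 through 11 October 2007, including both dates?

Occurrences land 30·i days after 9 September 2006 for i = 0, 1, 2, …
20 February 2007 is 164 days after the start; 164 ÷ 30 = 5 remainder 14; since the remainder is 14, round up to i = 6. First occurrence in the window: #7 on 8 March 2007 (6×30 = 180 days in).
11 October 2007 is 397 days after the start; 397 ÷ 30 = 13 remainder 7. Last occurrence in the window: #14 on 4 October 2007.
Occurrences #7 through #14: 8 in total.

8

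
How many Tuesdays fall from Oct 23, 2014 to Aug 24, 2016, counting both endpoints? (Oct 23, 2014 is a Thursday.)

96

Oct 23, 2014 is a Thursday; the first Tuesday on or after it is Oct 28, 2014 (5 days later).
From Oct 28, 2014 to Aug 24, 2016: 64 + 365 + 237 = 666 days (rest of 2014, 2015, to Aug 24, 2016 in 2016).
666 ÷ 7 = 95 full weeks with remainder 1, so 95 more Tuesdays after the first → 96.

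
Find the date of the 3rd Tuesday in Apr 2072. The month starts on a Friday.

Apr 2072 begins on a Friday, so the first Tuesday is Apr 5 (4 days later).
The 3rd Tuesday is 2 weeks later: 5 + 14 = 19.

Apr 19, 2072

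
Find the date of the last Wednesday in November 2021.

The first Wednesday of November 2021 is November 3.
November 2021 has 30 days. Adding weeks: 3, 10, 17, 24 — the last one ≤ 30 is the 24th.

November 24, 2021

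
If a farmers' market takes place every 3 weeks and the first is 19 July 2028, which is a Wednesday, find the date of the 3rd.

The 3rd occurrence is 2 intervals after the first: 2 × 21 = 42 days after 19 July 2028.
July has 31 days — 12 days to the end of July leaves 30.
30 days into August → 30 August 2028.

30 August 2028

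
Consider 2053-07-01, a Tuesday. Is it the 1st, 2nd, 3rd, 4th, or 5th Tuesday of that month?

Day 1 falls in week ⌈1/7⌉ of the month.
Days 1–7 hold the 1st Tuesday, 8–14 the 2nd, 15–21 the 3rd, 22–28 the 4th, 29–31 the 5th.
1 is in the range for the 1st.

1st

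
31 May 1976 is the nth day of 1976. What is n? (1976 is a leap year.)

Days in months before May: 31 + 29 + 31 + 30 = 121.
Plus 31 days into May → day 152.

152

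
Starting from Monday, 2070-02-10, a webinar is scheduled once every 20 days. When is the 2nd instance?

2070-03-02

The 2nd occurrence is 1 interval after the first: 1 × 20 = 20 days after 2070-02-10.
February has 28 days — 18 days to the end of February leaves 2.
2 days into March → 2070-03-02.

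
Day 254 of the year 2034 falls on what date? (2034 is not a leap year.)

Sep 11, 2034

Jan has 31 days (254 − 31 = 223 remain).
Feb has 28 days (223 − 28 = 195 remain).
Mar has 31 days (195 − 31 = 164 remain).
Apr has 30 days (164 − 30 = 134 remain).
May has 31 days (134 − 31 = 103 remain).
Jun has 30 days (103 − 30 = 73 remain).
Jul has 31 days (73 − 31 = 42 remain).
Aug has 31 days (42 − 31 = 11 remain).
11 into Sep → Sep 11.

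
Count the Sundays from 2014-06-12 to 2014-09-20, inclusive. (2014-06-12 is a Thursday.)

2014-06-12 is a Thursday; the first Sunday on or after it is 2014-06-15 (3 days later).
From 2014-06-15 to 2014-09-20: 15 + 31 + 31 + 20 = 97 days (rest of June, July, August, September).
97 ÷ 7 = 13 full weeks with remainder 6, so 13 more Sundays after the first → 14.

14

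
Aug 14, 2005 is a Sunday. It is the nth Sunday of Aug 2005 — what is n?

Day 14 falls in week ⌈14/7⌉ of the month.
Days 1–7 hold the 1st Sunday, 8–14 the 2nd, 15–21 the 3rd, 22–28 the 4th, 29–31 the 5th.
14 is in the range for the 2nd.

2nd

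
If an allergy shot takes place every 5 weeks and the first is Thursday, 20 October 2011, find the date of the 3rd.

The 3rd occurrence is 2 intervals after the first: 2 × 35 = 70 days after 20 October 2011.
October has 31 days — 11 days to the end of October leaves 59.
November has 30 days (29 left).
29 days into December → 29 December 2011.

29 December 2011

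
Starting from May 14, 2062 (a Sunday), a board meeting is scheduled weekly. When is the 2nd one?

May 21, 2062

The 2nd occurrence is 1 interval after the first: 1 × 7 = 7 days after May 14, 2062.
7 days later is May 21, 2062.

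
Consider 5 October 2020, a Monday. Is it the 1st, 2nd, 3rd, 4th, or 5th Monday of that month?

1st

Day 5 falls in week ⌈5/7⌉ of the month.
Days 1–7 hold the 1st Monday, 8–14 the 2nd, 15–21 the 3rd, 22–28 the 4th, 29–31 the 5th.
5 is in the range for the 1st.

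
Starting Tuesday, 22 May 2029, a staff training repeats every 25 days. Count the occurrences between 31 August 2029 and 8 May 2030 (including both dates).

10

Occurrences land 25·i days after 22 May 2029 for i = 0, 1, 2, …
31 August 2029 is 101 days after the start; 101 ÷ 25 = 4 remainder 1; since the remainder is 1, round up to i = 5. First occurrence in the window: #6 on 24 September 2029 (5×25 = 125 days in).
8 May 2030 is 351 days after the start; 351 ÷ 25 = 14 remainder 1. Last occurrence in the window: #15 on 7 May 2030.
Occurrences #6 through #15: 10 in total.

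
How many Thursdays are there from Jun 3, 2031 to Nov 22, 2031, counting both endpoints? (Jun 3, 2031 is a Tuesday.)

Jun 3, 2031 is a Tuesday; the first Thursday on or after it is Jun 5, 2031 (2 days later).
From Jun 5, 2031 to Nov 22, 2031: 25 + 31 + 31 + 30 + 31 + 22 = 170 days (rest of Jun, Jul, Aug, Sep, Oct, Nov).
170 ÷ 7 = 24 full weeks with remainder 2, so 24 more Thursdays after the first → 25.

25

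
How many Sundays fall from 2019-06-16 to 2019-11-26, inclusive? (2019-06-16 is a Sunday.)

24

2019-06-16 is a Sunday; the first Sunday on or after it is 2019-06-16.
From 2019-06-16 to 2019-11-26: 14 + 31 + 31 + 30 + 31 + 26 = 163 days (rest of June, July, August, September, October, November).
163 ÷ 7 = 23 full weeks with remainder 2, so 23 more Sundays after the first → 24.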